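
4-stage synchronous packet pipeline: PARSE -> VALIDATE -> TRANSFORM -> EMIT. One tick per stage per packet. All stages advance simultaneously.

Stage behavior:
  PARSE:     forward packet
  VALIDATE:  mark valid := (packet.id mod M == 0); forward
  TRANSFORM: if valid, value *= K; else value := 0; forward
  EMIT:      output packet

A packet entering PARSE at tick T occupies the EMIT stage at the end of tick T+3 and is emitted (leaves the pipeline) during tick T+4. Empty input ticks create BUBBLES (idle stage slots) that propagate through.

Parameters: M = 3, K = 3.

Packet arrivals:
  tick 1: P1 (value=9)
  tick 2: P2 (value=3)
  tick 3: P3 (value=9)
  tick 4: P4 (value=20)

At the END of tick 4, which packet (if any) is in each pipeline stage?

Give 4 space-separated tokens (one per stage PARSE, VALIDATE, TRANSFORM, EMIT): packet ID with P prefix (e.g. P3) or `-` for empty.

Tick 1: [PARSE:P1(v=9,ok=F), VALIDATE:-, TRANSFORM:-, EMIT:-] out:-; in:P1
Tick 2: [PARSE:P2(v=3,ok=F), VALIDATE:P1(v=9,ok=F), TRANSFORM:-, EMIT:-] out:-; in:P2
Tick 3: [PARSE:P3(v=9,ok=F), VALIDATE:P2(v=3,ok=F), TRANSFORM:P1(v=0,ok=F), EMIT:-] out:-; in:P3
Tick 4: [PARSE:P4(v=20,ok=F), VALIDATE:P3(v=9,ok=T), TRANSFORM:P2(v=0,ok=F), EMIT:P1(v=0,ok=F)] out:-; in:P4
At end of tick 4: ['P4', 'P3', 'P2', 'P1']

Answer: P4 P3 P2 P1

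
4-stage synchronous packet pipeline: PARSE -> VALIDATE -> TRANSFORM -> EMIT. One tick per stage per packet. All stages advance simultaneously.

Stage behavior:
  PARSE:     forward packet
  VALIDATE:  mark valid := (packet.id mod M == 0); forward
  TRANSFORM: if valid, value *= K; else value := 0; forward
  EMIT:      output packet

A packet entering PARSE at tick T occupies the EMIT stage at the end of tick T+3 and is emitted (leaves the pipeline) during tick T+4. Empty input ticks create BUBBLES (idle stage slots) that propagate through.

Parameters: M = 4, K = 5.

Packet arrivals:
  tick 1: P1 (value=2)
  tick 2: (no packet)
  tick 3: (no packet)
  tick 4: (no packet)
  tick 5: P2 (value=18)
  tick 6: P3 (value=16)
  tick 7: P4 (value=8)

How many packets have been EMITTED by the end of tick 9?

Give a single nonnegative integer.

Answer: 2

Derivation:
Tick 1: [PARSE:P1(v=2,ok=F), VALIDATE:-, TRANSFORM:-, EMIT:-] out:-; in:P1
Tick 2: [PARSE:-, VALIDATE:P1(v=2,ok=F), TRANSFORM:-, EMIT:-] out:-; in:-
Tick 3: [PARSE:-, VALIDATE:-, TRANSFORM:P1(v=0,ok=F), EMIT:-] out:-; in:-
Tick 4: [PARSE:-, VALIDATE:-, TRANSFORM:-, EMIT:P1(v=0,ok=F)] out:-; in:-
Tick 5: [PARSE:P2(v=18,ok=F), VALIDATE:-, TRANSFORM:-, EMIT:-] out:P1(v=0); in:P2
Tick 6: [PARSE:P3(v=16,ok=F), VALIDATE:P2(v=18,ok=F), TRANSFORM:-, EMIT:-] out:-; in:P3
Tick 7: [PARSE:P4(v=8,ok=F), VALIDATE:P3(v=16,ok=F), TRANSFORM:P2(v=0,ok=F), EMIT:-] out:-; in:P4
Tick 8: [PARSE:-, VALIDATE:P4(v=8,ok=T), TRANSFORM:P3(v=0,ok=F), EMIT:P2(v=0,ok=F)] out:-; in:-
Tick 9: [PARSE:-, VALIDATE:-, TRANSFORM:P4(v=40,ok=T), EMIT:P3(v=0,ok=F)] out:P2(v=0); in:-
Emitted by tick 9: ['P1', 'P2']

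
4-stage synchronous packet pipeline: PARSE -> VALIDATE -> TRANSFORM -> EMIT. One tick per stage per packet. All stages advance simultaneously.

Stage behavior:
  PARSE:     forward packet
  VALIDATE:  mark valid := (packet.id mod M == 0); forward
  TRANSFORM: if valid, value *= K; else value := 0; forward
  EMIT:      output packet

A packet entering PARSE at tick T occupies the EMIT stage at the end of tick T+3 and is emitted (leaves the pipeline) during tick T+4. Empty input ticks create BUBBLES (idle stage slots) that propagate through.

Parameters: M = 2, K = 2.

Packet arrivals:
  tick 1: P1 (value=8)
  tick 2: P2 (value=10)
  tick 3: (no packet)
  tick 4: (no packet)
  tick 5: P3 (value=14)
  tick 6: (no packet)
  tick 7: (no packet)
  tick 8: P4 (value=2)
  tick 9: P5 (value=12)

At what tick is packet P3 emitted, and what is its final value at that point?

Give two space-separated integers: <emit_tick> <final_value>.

Tick 1: [PARSE:P1(v=8,ok=F), VALIDATE:-, TRANSFORM:-, EMIT:-] out:-; in:P1
Tick 2: [PARSE:P2(v=10,ok=F), VALIDATE:P1(v=8,ok=F), TRANSFORM:-, EMIT:-] out:-; in:P2
Tick 3: [PARSE:-, VALIDATE:P2(v=10,ok=T), TRANSFORM:P1(v=0,ok=F), EMIT:-] out:-; in:-
Tick 4: [PARSE:-, VALIDATE:-, TRANSFORM:P2(v=20,ok=T), EMIT:P1(v=0,ok=F)] out:-; in:-
Tick 5: [PARSE:P3(v=14,ok=F), VALIDATE:-, TRANSFORM:-, EMIT:P2(v=20,ok=T)] out:P1(v=0); in:P3
Tick 6: [PARSE:-, VALIDATE:P3(v=14,ok=F), TRANSFORM:-, EMIT:-] out:P2(v=20); in:-
Tick 7: [PARSE:-, VALIDATE:-, TRANSFORM:P3(v=0,ok=F), EMIT:-] out:-; in:-
Tick 8: [PARSE:P4(v=2,ok=F), VALIDATE:-, TRANSFORM:-, EMIT:P3(v=0,ok=F)] out:-; in:P4
Tick 9: [PARSE:P5(v=12,ok=F), VALIDATE:P4(v=2,ok=T), TRANSFORM:-, EMIT:-] out:P3(v=0); in:P5
Tick 10: [PARSE:-, VALIDATE:P5(v=12,ok=F), TRANSFORM:P4(v=4,ok=T), EMIT:-] out:-; in:-
Tick 11: [PARSE:-, VALIDATE:-, TRANSFORM:P5(v=0,ok=F), EMIT:P4(v=4,ok=T)] out:-; in:-
Tick 12: [PARSE:-, VALIDATE:-, TRANSFORM:-, EMIT:P5(v=0,ok=F)] out:P4(v=4); in:-
Tick 13: [PARSE:-, VALIDATE:-, TRANSFORM:-, EMIT:-] out:P5(v=0); in:-
P3: arrives tick 5, valid=False (id=3, id%2=1), emit tick 9, final value 0

Answer: 9 0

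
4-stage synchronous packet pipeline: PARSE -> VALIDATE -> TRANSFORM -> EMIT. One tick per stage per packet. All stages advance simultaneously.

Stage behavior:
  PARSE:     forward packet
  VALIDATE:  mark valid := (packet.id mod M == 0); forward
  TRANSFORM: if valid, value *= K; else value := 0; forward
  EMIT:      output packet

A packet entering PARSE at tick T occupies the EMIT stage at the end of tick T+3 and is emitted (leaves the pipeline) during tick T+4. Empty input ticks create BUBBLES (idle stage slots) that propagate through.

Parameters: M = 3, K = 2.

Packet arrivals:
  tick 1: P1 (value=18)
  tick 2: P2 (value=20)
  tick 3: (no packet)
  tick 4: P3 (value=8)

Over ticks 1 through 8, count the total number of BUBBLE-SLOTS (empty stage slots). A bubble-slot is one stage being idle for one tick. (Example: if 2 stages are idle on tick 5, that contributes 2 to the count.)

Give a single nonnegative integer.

Tick 1: [PARSE:P1(v=18,ok=F), VALIDATE:-, TRANSFORM:-, EMIT:-] out:-; bubbles=3
Tick 2: [PARSE:P2(v=20,ok=F), VALIDATE:P1(v=18,ok=F), TRANSFORM:-, EMIT:-] out:-; bubbles=2
Tick 3: [PARSE:-, VALIDATE:P2(v=20,ok=F), TRANSFORM:P1(v=0,ok=F), EMIT:-] out:-; bubbles=2
Tick 4: [PARSE:P3(v=8,ok=F), VALIDATE:-, TRANSFORM:P2(v=0,ok=F), EMIT:P1(v=0,ok=F)] out:-; bubbles=1
Tick 5: [PARSE:-, VALIDATE:P3(v=8,ok=T), TRANSFORM:-, EMIT:P2(v=0,ok=F)] out:P1(v=0); bubbles=2
Tick 6: [PARSE:-, VALIDATE:-, TRANSFORM:P3(v=16,ok=T), EMIT:-] out:P2(v=0); bubbles=3
Tick 7: [PARSE:-, VALIDATE:-, TRANSFORM:-, EMIT:P3(v=16,ok=T)] out:-; bubbles=3
Tick 8: [PARSE:-, VALIDATE:-, TRANSFORM:-, EMIT:-] out:P3(v=16); bubbles=4
Total bubble-slots: 20

Answer: 20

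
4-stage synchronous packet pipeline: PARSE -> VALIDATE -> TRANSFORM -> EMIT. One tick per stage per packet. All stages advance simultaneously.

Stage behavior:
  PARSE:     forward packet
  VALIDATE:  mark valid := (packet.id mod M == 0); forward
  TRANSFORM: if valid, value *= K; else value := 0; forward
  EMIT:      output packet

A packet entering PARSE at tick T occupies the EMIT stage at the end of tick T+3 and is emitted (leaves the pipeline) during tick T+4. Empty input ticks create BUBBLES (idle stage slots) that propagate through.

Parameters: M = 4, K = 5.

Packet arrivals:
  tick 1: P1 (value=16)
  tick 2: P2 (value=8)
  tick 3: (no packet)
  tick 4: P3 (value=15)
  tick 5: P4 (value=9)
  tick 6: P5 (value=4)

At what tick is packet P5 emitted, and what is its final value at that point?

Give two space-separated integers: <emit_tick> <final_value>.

Answer: 10 0

Derivation:
Tick 1: [PARSE:P1(v=16,ok=F), VALIDATE:-, TRANSFORM:-, EMIT:-] out:-; in:P1
Tick 2: [PARSE:P2(v=8,ok=F), VALIDATE:P1(v=16,ok=F), TRANSFORM:-, EMIT:-] out:-; in:P2
Tick 3: [PARSE:-, VALIDATE:P2(v=8,ok=F), TRANSFORM:P1(v=0,ok=F), EMIT:-] out:-; in:-
Tick 4: [PARSE:P3(v=15,ok=F), VALIDATE:-, TRANSFORM:P2(v=0,ok=F), EMIT:P1(v=0,ok=F)] out:-; in:P3
Tick 5: [PARSE:P4(v=9,ok=F), VALIDATE:P3(v=15,ok=F), TRANSFORM:-, EMIT:P2(v=0,ok=F)] out:P1(v=0); in:P4
Tick 6: [PARSE:P5(v=4,ok=F), VALIDATE:P4(v=9,ok=T), TRANSFORM:P3(v=0,ok=F), EMIT:-] out:P2(v=0); in:P5
Tick 7: [PARSE:-, VALIDATE:P5(v=4,ok=F), TRANSFORM:P4(v=45,ok=T), EMIT:P3(v=0,ok=F)] out:-; in:-
Tick 8: [PARSE:-, VALIDATE:-, TRANSFORM:P5(v=0,ok=F), EMIT:P4(v=45,ok=T)] out:P3(v=0); in:-
Tick 9: [PARSE:-, VALIDATE:-, TRANSFORM:-, EMIT:P5(v=0,ok=F)] out:P4(v=45); in:-
Tick 10: [PARSE:-, VALIDATE:-, TRANSFORM:-, EMIT:-] out:P5(v=0); in:-
P5: arrives tick 6, valid=False (id=5, id%4=1), emit tick 10, final value 0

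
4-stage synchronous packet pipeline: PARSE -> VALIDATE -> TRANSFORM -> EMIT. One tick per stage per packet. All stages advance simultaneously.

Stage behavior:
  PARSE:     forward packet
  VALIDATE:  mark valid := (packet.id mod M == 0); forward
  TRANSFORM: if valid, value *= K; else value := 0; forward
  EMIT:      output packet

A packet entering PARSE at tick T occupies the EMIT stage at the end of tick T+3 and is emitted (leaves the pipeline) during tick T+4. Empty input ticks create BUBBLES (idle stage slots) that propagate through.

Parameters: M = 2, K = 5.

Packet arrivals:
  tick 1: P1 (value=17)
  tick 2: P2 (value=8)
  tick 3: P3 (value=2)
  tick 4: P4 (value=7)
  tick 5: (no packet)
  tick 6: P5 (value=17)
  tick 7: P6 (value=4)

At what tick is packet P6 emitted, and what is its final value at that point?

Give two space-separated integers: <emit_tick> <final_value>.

Answer: 11 20

Derivation:
Tick 1: [PARSE:P1(v=17,ok=F), VALIDATE:-, TRANSFORM:-, EMIT:-] out:-; in:P1
Tick 2: [PARSE:P2(v=8,ok=F), VALIDATE:P1(v=17,ok=F), TRANSFORM:-, EMIT:-] out:-; in:P2
Tick 3: [PARSE:P3(v=2,ok=F), VALIDATE:P2(v=8,ok=T), TRANSFORM:P1(v=0,ok=F), EMIT:-] out:-; in:P3
Tick 4: [PARSE:P4(v=7,ok=F), VALIDATE:P3(v=2,ok=F), TRANSFORM:P2(v=40,ok=T), EMIT:P1(v=0,ok=F)] out:-; in:P4
Tick 5: [PARSE:-, VALIDATE:P4(v=7,ok=T), TRANSFORM:P3(v=0,ok=F), EMIT:P2(v=40,ok=T)] out:P1(v=0); in:-
Tick 6: [PARSE:P5(v=17,ok=F), VALIDATE:-, TRANSFORM:P4(v=35,ok=T), EMIT:P3(v=0,ok=F)] out:P2(v=40); in:P5
Tick 7: [PARSE:P6(v=4,ok=F), VALIDATE:P5(v=17,ok=F), TRANSFORM:-, EMIT:P4(v=35,ok=T)] out:P3(v=0); in:P6
Tick 8: [PARSE:-, VALIDATE:P6(v=4,ok=T), TRANSFORM:P5(v=0,ok=F), EMIT:-] out:P4(v=35); in:-
Tick 9: [PARSE:-, VALIDATE:-, TRANSFORM:P6(v=20,ok=T), EMIT:P5(v=0,ok=F)] out:-; in:-
Tick 10: [PARSE:-, VALIDATE:-, TRANSFORM:-, EMIT:P6(v=20,ok=T)] out:P5(v=0); in:-
Tick 11: [PARSE:-, VALIDATE:-, TRANSFORM:-, EMIT:-] out:P6(v=20); in:-
P6: arrives tick 7, valid=True (id=6, id%2=0), emit tick 11, final value 20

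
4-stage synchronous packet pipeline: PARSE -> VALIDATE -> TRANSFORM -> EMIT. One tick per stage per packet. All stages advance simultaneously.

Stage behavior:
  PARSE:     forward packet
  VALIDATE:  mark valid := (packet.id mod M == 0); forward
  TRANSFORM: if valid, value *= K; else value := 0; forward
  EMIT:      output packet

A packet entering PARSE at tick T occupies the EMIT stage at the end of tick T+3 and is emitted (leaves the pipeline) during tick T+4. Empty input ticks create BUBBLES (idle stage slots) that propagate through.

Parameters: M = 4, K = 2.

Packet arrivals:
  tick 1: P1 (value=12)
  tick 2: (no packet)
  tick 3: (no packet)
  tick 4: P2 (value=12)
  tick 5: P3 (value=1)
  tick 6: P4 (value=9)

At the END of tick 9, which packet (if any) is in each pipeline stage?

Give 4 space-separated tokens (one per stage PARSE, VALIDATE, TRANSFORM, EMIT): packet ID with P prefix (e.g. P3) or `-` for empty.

Tick 1: [PARSE:P1(v=12,ok=F), VALIDATE:-, TRANSFORM:-, EMIT:-] out:-; in:P1
Tick 2: [PARSE:-, VALIDATE:P1(v=12,ok=F), TRANSFORM:-, EMIT:-] out:-; in:-
Tick 3: [PARSE:-, VALIDATE:-, TRANSFORM:P1(v=0,ok=F), EMIT:-] out:-; in:-
Tick 4: [PARSE:P2(v=12,ok=F), VALIDATE:-, TRANSFORM:-, EMIT:P1(v=0,ok=F)] out:-; in:P2
Tick 5: [PARSE:P3(v=1,ok=F), VALIDATE:P2(v=12,ok=F), TRANSFORM:-, EMIT:-] out:P1(v=0); in:P3
Tick 6: [PARSE:P4(v=9,ok=F), VALIDATE:P3(v=1,ok=F), TRANSFORM:P2(v=0,ok=F), EMIT:-] out:-; in:P4
Tick 7: [PARSE:-, VALIDATE:P4(v=9,ok=T), TRANSFORM:P3(v=0,ok=F), EMIT:P2(v=0,ok=F)] out:-; in:-
Tick 8: [PARSE:-, VALIDATE:-, TRANSFORM:P4(v=18,ok=T), EMIT:P3(v=0,ok=F)] out:P2(v=0); in:-
Tick 9: [PARSE:-, VALIDATE:-, TRANSFORM:-, EMIT:P4(v=18,ok=T)] out:P3(v=0); in:-
At end of tick 9: ['-', '-', '-', 'P4']

Answer: - - - P4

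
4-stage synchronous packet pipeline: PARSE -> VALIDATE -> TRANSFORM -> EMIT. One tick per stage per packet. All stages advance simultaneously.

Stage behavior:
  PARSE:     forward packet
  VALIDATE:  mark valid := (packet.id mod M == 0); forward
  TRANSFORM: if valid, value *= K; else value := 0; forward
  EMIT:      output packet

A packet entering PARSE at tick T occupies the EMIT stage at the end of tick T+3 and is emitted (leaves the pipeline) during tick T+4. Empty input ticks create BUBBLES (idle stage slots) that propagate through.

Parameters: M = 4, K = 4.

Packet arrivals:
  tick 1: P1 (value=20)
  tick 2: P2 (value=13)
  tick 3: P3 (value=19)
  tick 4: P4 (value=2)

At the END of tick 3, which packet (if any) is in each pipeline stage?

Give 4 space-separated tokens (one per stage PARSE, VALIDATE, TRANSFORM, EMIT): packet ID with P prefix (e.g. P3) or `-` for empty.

Answer: P3 P2 P1 -

Derivation:
Tick 1: [PARSE:P1(v=20,ok=F), VALIDATE:-, TRANSFORM:-, EMIT:-] out:-; in:P1
Tick 2: [PARSE:P2(v=13,ok=F), VALIDATE:P1(v=20,ok=F), TRANSFORM:-, EMIT:-] out:-; in:P2
Tick 3: [PARSE:P3(v=19,ok=F), VALIDATE:P2(v=13,ok=F), TRANSFORM:P1(v=0,ok=F), EMIT:-] out:-; in:P3
At end of tick 3: ['P3', 'P2', 'P1', '-']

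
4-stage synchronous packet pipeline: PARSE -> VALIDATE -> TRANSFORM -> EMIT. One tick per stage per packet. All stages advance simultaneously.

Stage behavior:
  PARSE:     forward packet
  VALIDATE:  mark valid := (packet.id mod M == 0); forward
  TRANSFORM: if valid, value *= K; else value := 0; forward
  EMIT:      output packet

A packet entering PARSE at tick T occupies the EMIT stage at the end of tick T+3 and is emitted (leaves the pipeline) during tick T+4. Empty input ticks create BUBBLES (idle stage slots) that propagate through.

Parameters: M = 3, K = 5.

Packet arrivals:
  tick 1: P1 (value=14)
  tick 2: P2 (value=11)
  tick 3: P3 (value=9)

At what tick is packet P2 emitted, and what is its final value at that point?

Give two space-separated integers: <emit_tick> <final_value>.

Answer: 6 0

Derivation:
Tick 1: [PARSE:P1(v=14,ok=F), VALIDATE:-, TRANSFORM:-, EMIT:-] out:-; in:P1
Tick 2: [PARSE:P2(v=11,ok=F), VALIDATE:P1(v=14,ok=F), TRANSFORM:-, EMIT:-] out:-; in:P2
Tick 3: [PARSE:P3(v=9,ok=F), VALIDATE:P2(v=11,ok=F), TRANSFORM:P1(v=0,ok=F), EMIT:-] out:-; in:P3
Tick 4: [PARSE:-, VALIDATE:P3(v=9,ok=T), TRANSFORM:P2(v=0,ok=F), EMIT:P1(v=0,ok=F)] out:-; in:-
Tick 5: [PARSE:-, VALIDATE:-, TRANSFORM:P3(v=45,ok=T), EMIT:P2(v=0,ok=F)] out:P1(v=0); in:-
Tick 6: [PARSE:-, VALIDATE:-, TRANSFORM:-, EMIT:P3(v=45,ok=T)] out:P2(v=0); in:-
Tick 7: [PARSE:-, VALIDATE:-, TRANSFORM:-, EMIT:-] out:P3(v=45); in:-
P2: arrives tick 2, valid=False (id=2, id%3=2), emit tick 6, final value 0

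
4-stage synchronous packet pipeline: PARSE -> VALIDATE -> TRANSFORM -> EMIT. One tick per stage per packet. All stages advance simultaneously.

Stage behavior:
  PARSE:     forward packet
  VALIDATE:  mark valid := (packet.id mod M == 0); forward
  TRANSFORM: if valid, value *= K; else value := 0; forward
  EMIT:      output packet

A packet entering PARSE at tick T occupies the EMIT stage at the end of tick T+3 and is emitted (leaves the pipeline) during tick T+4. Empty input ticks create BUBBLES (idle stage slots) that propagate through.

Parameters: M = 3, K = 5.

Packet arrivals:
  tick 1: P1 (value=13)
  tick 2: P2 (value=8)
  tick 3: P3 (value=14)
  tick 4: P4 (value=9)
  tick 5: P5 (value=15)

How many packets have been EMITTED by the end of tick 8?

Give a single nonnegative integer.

Answer: 4

Derivation:
Tick 1: [PARSE:P1(v=13,ok=F), VALIDATE:-, TRANSFORM:-, EMIT:-] out:-; in:P1
Tick 2: [PARSE:P2(v=8,ok=F), VALIDATE:P1(v=13,ok=F), TRANSFORM:-, EMIT:-] out:-; in:P2
Tick 3: [PARSE:P3(v=14,ok=F), VALIDATE:P2(v=8,ok=F), TRANSFORM:P1(v=0,ok=F), EMIT:-] out:-; in:P3
Tick 4: [PARSE:P4(v=9,ok=F), VALIDATE:P3(v=14,ok=T), TRANSFORM:P2(v=0,ok=F), EMIT:P1(v=0,ok=F)] out:-; in:P4
Tick 5: [PARSE:P5(v=15,ok=F), VALIDATE:P4(v=9,ok=F), TRANSFORM:P3(v=70,ok=T), EMIT:P2(v=0,ok=F)] out:P1(v=0); in:P5
Tick 6: [PARSE:-, VALIDATE:P5(v=15,ok=F), TRANSFORM:P4(v=0,ok=F), EMIT:P3(v=70,ok=T)] out:P2(v=0); in:-
Tick 7: [PARSE:-, VALIDATE:-, TRANSFORM:P5(v=0,ok=F), EMIT:P4(v=0,ok=F)] out:P3(v=70); in:-
Tick 8: [PARSE:-, VALIDATE:-, TRANSFORM:-, EMIT:P5(v=0,ok=F)] out:P4(v=0); in:-
Emitted by tick 8: ['P1', 'P2', 'P3', 'P4']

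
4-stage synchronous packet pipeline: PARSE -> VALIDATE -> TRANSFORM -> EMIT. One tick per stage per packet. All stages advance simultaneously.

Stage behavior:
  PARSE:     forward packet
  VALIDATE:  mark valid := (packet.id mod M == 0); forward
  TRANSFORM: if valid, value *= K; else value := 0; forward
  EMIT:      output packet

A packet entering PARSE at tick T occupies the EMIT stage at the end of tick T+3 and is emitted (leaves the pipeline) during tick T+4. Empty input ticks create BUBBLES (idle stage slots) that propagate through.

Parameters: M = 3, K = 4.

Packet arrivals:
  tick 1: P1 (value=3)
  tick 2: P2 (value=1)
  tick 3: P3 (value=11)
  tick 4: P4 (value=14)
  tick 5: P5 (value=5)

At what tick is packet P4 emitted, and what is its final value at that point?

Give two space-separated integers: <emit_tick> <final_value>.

Tick 1: [PARSE:P1(v=3,ok=F), VALIDATE:-, TRANSFORM:-, EMIT:-] out:-; in:P1
Tick 2: [PARSE:P2(v=1,ok=F), VALIDATE:P1(v=3,ok=F), TRANSFORM:-, EMIT:-] out:-; in:P2
Tick 3: [PARSE:P3(v=11,ok=F), VALIDATE:P2(v=1,ok=F), TRANSFORM:P1(v=0,ok=F), EMIT:-] out:-; in:P3
Tick 4: [PARSE:P4(v=14,ok=F), VALIDATE:P3(v=11,ok=T), TRANSFORM:P2(v=0,ok=F), EMIT:P1(v=0,ok=F)] out:-; in:P4
Tick 5: [PARSE:P5(v=5,ok=F), VALIDATE:P4(v=14,ok=F), TRANSFORM:P3(v=44,ok=T), EMIT:P2(v=0,ok=F)] out:P1(v=0); in:P5
Tick 6: [PARSE:-, VALIDATE:P5(v=5,ok=F), TRANSFORM:P4(v=0,ok=F), EMIT:P3(v=44,ok=T)] out:P2(v=0); in:-
Tick 7: [PARSE:-, VALIDATE:-, TRANSFORM:P5(v=0,ok=F), EMIT:P4(v=0,ok=F)] out:P3(v=44); in:-
Tick 8: [PARSE:-, VALIDATE:-, TRANSFORM:-, EMIT:P5(v=0,ok=F)] out:P4(v=0); in:-
Tick 9: [PARSE:-, VALIDATE:-, TRANSFORM:-, EMIT:-] out:P5(v=0); in:-
P4: arrives tick 4, valid=False (id=4, id%3=1), emit tick 8, final value 0

Answer: 8 0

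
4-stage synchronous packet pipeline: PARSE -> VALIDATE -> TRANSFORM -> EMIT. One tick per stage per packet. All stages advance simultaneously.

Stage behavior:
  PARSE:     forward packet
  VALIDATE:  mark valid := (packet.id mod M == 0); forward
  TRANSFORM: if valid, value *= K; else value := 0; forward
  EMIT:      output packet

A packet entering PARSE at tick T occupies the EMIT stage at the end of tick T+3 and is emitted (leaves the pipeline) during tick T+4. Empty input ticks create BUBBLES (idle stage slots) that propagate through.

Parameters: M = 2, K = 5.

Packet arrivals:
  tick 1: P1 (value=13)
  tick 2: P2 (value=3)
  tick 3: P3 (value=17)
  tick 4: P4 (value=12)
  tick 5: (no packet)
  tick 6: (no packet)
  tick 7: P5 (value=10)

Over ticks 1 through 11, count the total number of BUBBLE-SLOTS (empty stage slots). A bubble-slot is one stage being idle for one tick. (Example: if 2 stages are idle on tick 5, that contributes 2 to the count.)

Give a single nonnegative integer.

Tick 1: [PARSE:P1(v=13,ok=F), VALIDATE:-, TRANSFORM:-, EMIT:-] out:-; bubbles=3
Tick 2: [PARSE:P2(v=3,ok=F), VALIDATE:P1(v=13,ok=F), TRANSFORM:-, EMIT:-] out:-; bubbles=2
Tick 3: [PARSE:P3(v=17,ok=F), VALIDATE:P2(v=3,ok=T), TRANSFORM:P1(v=0,ok=F), EMIT:-] out:-; bubbles=1
Tick 4: [PARSE:P4(v=12,ok=F), VALIDATE:P3(v=17,ok=F), TRANSFORM:P2(v=15,ok=T), EMIT:P1(v=0,ok=F)] out:-; bubbles=0
Tick 5: [PARSE:-, VALIDATE:P4(v=12,ok=T), TRANSFORM:P3(v=0,ok=F), EMIT:P2(v=15,ok=T)] out:P1(v=0); bubbles=1
Tick 6: [PARSE:-, VALIDATE:-, TRANSFORM:P4(v=60,ok=T), EMIT:P3(v=0,ok=F)] out:P2(v=15); bubbles=2
Tick 7: [PARSE:P5(v=10,ok=F), VALIDATE:-, TRANSFORM:-, EMIT:P4(v=60,ok=T)] out:P3(v=0); bubbles=2
Tick 8: [PARSE:-, VALIDATE:P5(v=10,ok=F), TRANSFORM:-, EMIT:-] out:P4(v=60); bubbles=3
Tick 9: [PARSE:-, VALIDATE:-, TRANSFORM:P5(v=0,ok=F), EMIT:-] out:-; bubbles=3
Tick 10: [PARSE:-, VALIDATE:-, TRANSFORM:-, EMIT:P5(v=0,ok=F)] out:-; bubbles=3
Tick 11: [PARSE:-, VALIDATE:-, TRANSFORM:-, EMIT:-] out:P5(v=0); bubbles=4
Total bubble-slots: 24

Answer: 24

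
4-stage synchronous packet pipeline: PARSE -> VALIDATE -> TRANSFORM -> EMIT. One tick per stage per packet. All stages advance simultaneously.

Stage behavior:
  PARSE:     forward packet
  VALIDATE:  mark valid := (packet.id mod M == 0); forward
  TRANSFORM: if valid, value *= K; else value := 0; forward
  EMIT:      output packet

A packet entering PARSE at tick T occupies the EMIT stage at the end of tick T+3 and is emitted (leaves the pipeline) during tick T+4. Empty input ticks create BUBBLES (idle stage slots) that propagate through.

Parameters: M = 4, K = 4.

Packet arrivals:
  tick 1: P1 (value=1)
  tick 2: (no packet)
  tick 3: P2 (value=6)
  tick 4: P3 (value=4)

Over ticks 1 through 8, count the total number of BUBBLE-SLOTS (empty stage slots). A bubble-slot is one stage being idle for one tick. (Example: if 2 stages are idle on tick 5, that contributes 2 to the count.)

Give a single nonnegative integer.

Tick 1: [PARSE:P1(v=1,ok=F), VALIDATE:-, TRANSFORM:-, EMIT:-] out:-; bubbles=3
Tick 2: [PARSE:-, VALIDATE:P1(v=1,ok=F), TRANSFORM:-, EMIT:-] out:-; bubbles=3
Tick 3: [PARSE:P2(v=6,ok=F), VALIDATE:-, TRANSFORM:P1(v=0,ok=F), EMIT:-] out:-; bubbles=2
Tick 4: [PARSE:P3(v=4,ok=F), VALIDATE:P2(v=6,ok=F), TRANSFORM:-, EMIT:P1(v=0,ok=F)] out:-; bubbles=1
Tick 5: [PARSE:-, VALIDATE:P3(v=4,ok=F), TRANSFORM:P2(v=0,ok=F), EMIT:-] out:P1(v=0); bubbles=2
Tick 6: [PARSE:-, VALIDATE:-, TRANSFORM:P3(v=0,ok=F), EMIT:P2(v=0,ok=F)] out:-; bubbles=2
Tick 7: [PARSE:-, VALIDATE:-, TRANSFORM:-, EMIT:P3(v=0,ok=F)] out:P2(v=0); bubbles=3
Tick 8: [PARSE:-, VALIDATE:-, TRANSFORM:-, EMIT:-] out:P3(v=0); bubbles=4
Total bubble-slots: 20

Answer: 20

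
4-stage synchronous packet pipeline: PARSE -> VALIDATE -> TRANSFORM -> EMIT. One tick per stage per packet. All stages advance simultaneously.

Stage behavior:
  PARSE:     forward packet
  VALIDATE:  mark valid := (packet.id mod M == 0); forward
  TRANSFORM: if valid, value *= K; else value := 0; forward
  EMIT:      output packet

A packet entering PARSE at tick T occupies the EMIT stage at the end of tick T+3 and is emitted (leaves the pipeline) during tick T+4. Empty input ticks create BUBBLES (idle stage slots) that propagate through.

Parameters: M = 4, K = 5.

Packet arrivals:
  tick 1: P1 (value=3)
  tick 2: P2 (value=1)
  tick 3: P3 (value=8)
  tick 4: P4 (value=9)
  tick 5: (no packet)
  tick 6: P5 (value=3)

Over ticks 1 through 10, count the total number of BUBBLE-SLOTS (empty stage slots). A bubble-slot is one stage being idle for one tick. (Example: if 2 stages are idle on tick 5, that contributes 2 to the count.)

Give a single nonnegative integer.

Tick 1: [PARSE:P1(v=3,ok=F), VALIDATE:-, TRANSFORM:-, EMIT:-] out:-; bubbles=3
Tick 2: [PARSE:P2(v=1,ok=F), VALIDATE:P1(v=3,ok=F), TRANSFORM:-, EMIT:-] out:-; bubbles=2
Tick 3: [PARSE:P3(v=8,ok=F), VALIDATE:P2(v=1,ok=F), TRANSFORM:P1(v=0,ok=F), EMIT:-] out:-; bubbles=1
Tick 4: [PARSE:P4(v=9,ok=F), VALIDATE:P3(v=8,ok=F), TRANSFORM:P2(v=0,ok=F), EMIT:P1(v=0,ok=F)] out:-; bubbles=0
Tick 5: [PARSE:-, VALIDATE:P4(v=9,ok=T), TRANSFORM:P3(v=0,ok=F), EMIT:P2(v=0,ok=F)] out:P1(v=0); bubbles=1
Tick 6: [PARSE:P5(v=3,ok=F), VALIDATE:-, TRANSFORM:P4(v=45,ok=T), EMIT:P3(v=0,ok=F)] out:P2(v=0); bubbles=1
Tick 7: [PARSE:-, VALIDATE:P5(v=3,ok=F), TRANSFORM:-, EMIT:P4(v=45,ok=T)] out:P3(v=0); bubbles=2
Tick 8: [PARSE:-, VALIDATE:-, TRANSFORM:P5(v=0,ok=F), EMIT:-] out:P4(v=45); bubbles=3
Tick 9: [PARSE:-, VALIDATE:-, TRANSFORM:-, EMIT:P5(v=0,ok=F)] out:-; bubbles=3
Tick 10: [PARSE:-, VALIDATE:-, TRANSFORM:-, EMIT:-] out:P5(v=0); bubbles=4
Total bubble-slots: 20

Answer: 20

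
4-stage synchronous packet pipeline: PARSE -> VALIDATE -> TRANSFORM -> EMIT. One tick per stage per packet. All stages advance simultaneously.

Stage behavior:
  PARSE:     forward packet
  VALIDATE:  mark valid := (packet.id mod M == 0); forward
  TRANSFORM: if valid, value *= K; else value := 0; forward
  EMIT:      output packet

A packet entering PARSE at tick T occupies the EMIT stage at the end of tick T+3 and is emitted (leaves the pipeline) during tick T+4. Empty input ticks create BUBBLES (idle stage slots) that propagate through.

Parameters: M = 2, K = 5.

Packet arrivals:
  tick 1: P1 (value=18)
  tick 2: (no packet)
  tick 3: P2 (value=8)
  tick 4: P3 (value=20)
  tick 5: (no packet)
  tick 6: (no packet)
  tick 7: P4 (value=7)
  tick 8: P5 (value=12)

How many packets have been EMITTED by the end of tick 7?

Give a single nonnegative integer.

Tick 1: [PARSE:P1(v=18,ok=F), VALIDATE:-, TRANSFORM:-, EMIT:-] out:-; in:P1
Tick 2: [PARSE:-, VALIDATE:P1(v=18,ok=F), TRANSFORM:-, EMIT:-] out:-; in:-
Tick 3: [PARSE:P2(v=8,ok=F), VALIDATE:-, TRANSFORM:P1(v=0,ok=F), EMIT:-] out:-; in:P2
Tick 4: [PARSE:P3(v=20,ok=F), VALIDATE:P2(v=8,ok=T), TRANSFORM:-, EMIT:P1(v=0,ok=F)] out:-; in:P3
Tick 5: [PARSE:-, VALIDATE:P3(v=20,ok=F), TRANSFORM:P2(v=40,ok=T), EMIT:-] out:P1(v=0); in:-
Tick 6: [PARSE:-, VALIDATE:-, TRANSFORM:P3(v=0,ok=F), EMIT:P2(v=40,ok=T)] out:-; in:-
Tick 7: [PARSE:P4(v=7,ok=F), VALIDATE:-, TRANSFORM:-, EMIT:P3(v=0,ok=F)] out:P2(v=40); in:P4
Emitted by tick 7: ['P1', 'P2']

Answer: 2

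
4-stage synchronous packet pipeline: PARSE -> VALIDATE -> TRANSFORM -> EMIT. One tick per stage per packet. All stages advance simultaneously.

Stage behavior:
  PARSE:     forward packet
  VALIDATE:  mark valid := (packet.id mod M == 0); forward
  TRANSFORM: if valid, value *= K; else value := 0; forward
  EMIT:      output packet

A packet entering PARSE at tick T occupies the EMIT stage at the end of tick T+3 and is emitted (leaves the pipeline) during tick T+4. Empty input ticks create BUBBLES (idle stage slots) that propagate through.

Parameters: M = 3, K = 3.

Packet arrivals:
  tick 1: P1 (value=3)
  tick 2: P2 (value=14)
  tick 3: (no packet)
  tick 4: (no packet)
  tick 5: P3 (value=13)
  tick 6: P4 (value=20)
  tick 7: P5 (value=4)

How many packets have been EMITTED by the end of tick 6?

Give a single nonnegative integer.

Tick 1: [PARSE:P1(v=3,ok=F), VALIDATE:-, TRANSFORM:-, EMIT:-] out:-; in:P1
Tick 2: [PARSE:P2(v=14,ok=F), VALIDATE:P1(v=3,ok=F), TRANSFORM:-, EMIT:-] out:-; in:P2
Tick 3: [PARSE:-, VALIDATE:P2(v=14,ok=F), TRANSFORM:P1(v=0,ok=F), EMIT:-] out:-; in:-
Tick 4: [PARSE:-, VALIDATE:-, TRANSFORM:P2(v=0,ok=F), EMIT:P1(v=0,ok=F)] out:-; in:-
Tick 5: [PARSE:P3(v=13,ok=F), VALIDATE:-, TRANSFORM:-, EMIT:P2(v=0,ok=F)] out:P1(v=0); in:P3
Tick 6: [PARSE:P4(v=20,ok=F), VALIDATE:P3(v=13,ok=T), TRANSFORM:-, EMIT:-] out:P2(v=0); in:P4
Emitted by tick 6: ['P1', 'P2']

Answer: 2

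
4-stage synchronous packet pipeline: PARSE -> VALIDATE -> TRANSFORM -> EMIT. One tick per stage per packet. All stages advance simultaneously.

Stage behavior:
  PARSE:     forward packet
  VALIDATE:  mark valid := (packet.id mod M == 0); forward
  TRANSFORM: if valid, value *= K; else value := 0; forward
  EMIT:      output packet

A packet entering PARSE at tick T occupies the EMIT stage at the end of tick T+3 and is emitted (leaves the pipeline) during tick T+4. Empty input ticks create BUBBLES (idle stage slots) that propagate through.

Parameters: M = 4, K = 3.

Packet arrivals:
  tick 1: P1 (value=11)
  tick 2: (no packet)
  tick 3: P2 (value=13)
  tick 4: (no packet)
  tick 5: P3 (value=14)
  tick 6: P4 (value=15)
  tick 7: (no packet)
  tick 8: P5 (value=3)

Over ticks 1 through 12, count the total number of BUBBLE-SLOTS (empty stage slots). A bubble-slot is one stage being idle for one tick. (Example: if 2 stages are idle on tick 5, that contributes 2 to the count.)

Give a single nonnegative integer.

Tick 1: [PARSE:P1(v=11,ok=F), VALIDATE:-, TRANSFORM:-, EMIT:-] out:-; bubbles=3
Tick 2: [PARSE:-, VALIDATE:P1(v=11,ok=F), TRANSFORM:-, EMIT:-] out:-; bubbles=3
Tick 3: [PARSE:P2(v=13,ok=F), VALIDATE:-, TRANSFORM:P1(v=0,ok=F), EMIT:-] out:-; bubbles=2
Tick 4: [PARSE:-, VALIDATE:P2(v=13,ok=F), TRANSFORM:-, EMIT:P1(v=0,ok=F)] out:-; bubbles=2
Tick 5: [PARSE:P3(v=14,ok=F), VALIDATE:-, TRANSFORM:P2(v=0,ok=F), EMIT:-] out:P1(v=0); bubbles=2
Tick 6: [PARSE:P4(v=15,ok=F), VALIDATE:P3(v=14,ok=F), TRANSFORM:-, EMIT:P2(v=0,ok=F)] out:-; bubbles=1
Tick 7: [PARSE:-, VALIDATE:P4(v=15,ok=T), TRANSFORM:P3(v=0,ok=F), EMIT:-] out:P2(v=0); bubbles=2
Tick 8: [PARSE:P5(v=3,ok=F), VALIDATE:-, TRANSFORM:P4(v=45,ok=T), EMIT:P3(v=0,ok=F)] out:-; bubbles=1
Tick 9: [PARSE:-, VALIDATE:P5(v=3,ok=F), TRANSFORM:-, EMIT:P4(v=45,ok=T)] out:P3(v=0); bubbles=2
Tick 10: [PARSE:-, VALIDATE:-, TRANSFORM:P5(v=0,ok=F), EMIT:-] out:P4(v=45); bubbles=3
Tick 11: [PARSE:-, VALIDATE:-, TRANSFORM:-, EMIT:P5(v=0,ok=F)] out:-; bubbles=3
Tick 12: [PARSE:-, VALIDATE:-, TRANSFORM:-, EMIT:-] out:P5(v=0); bubbles=4
Total bubble-slots: 28

Answer: 28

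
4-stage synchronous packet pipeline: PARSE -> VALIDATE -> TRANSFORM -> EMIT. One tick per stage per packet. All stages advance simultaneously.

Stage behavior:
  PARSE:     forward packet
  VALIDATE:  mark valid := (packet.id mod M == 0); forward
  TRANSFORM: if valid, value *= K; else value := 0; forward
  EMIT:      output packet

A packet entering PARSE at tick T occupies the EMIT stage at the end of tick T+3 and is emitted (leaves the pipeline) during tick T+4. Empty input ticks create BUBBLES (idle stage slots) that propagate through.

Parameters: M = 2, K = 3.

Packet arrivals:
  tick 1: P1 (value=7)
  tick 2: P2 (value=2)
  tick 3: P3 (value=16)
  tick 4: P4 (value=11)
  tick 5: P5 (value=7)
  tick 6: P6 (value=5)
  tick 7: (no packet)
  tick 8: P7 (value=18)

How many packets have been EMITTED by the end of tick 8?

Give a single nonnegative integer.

Tick 1: [PARSE:P1(v=7,ok=F), VALIDATE:-, TRANSFORM:-, EMIT:-] out:-; in:P1
Tick 2: [PARSE:P2(v=2,ok=F), VALIDATE:P1(v=7,ok=F), TRANSFORM:-, EMIT:-] out:-; in:P2
Tick 3: [PARSE:P3(v=16,ok=F), VALIDATE:P2(v=2,ok=T), TRANSFORM:P1(v=0,ok=F), EMIT:-] out:-; in:P3
Tick 4: [PARSE:P4(v=11,ok=F), VALIDATE:P3(v=16,ok=F), TRANSFORM:P2(v=6,ok=T), EMIT:P1(v=0,ok=F)] out:-; in:P4
Tick 5: [PARSE:P5(v=7,ok=F), VALIDATE:P4(v=11,ok=T), TRANSFORM:P3(v=0,ok=F), EMIT:P2(v=6,ok=T)] out:P1(v=0); in:P5
Tick 6: [PARSE:P6(v=5,ok=F), VALIDATE:P5(v=7,ok=F), TRANSFORM:P4(v=33,ok=T), EMIT:P3(v=0,ok=F)] out:P2(v=6); in:P6
Tick 7: [PARSE:-, VALIDATE:P6(v=5,ok=T), TRANSFORM:P5(v=0,ok=F), EMIT:P4(v=33,ok=T)] out:P3(v=0); in:-
Tick 8: [PARSE:P7(v=18,ok=F), VALIDATE:-, TRANSFORM:P6(v=15,ok=T), EMIT:P5(v=0,ok=F)] out:P4(v=33); in:P7
Emitted by tick 8: ['P1', 'P2', 'P3', 'P4']

Answer: 4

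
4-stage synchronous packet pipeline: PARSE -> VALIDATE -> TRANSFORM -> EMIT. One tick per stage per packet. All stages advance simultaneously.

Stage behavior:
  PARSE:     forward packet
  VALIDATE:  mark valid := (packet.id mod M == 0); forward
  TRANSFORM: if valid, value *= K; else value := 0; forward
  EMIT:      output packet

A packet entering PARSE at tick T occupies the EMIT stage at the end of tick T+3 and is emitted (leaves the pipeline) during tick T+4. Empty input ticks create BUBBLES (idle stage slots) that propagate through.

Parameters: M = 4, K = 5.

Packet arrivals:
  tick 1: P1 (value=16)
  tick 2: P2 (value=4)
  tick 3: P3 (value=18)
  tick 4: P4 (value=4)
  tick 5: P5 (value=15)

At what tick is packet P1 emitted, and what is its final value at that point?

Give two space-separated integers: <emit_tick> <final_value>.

Tick 1: [PARSE:P1(v=16,ok=F), VALIDATE:-, TRANSFORM:-, EMIT:-] out:-; in:P1
Tick 2: [PARSE:P2(v=4,ok=F), VALIDATE:P1(v=16,ok=F), TRANSFORM:-, EMIT:-] out:-; in:P2
Tick 3: [PARSE:P3(v=18,ok=F), VALIDATE:P2(v=4,ok=F), TRANSFORM:P1(v=0,ok=F), EMIT:-] out:-; in:P3
Tick 4: [PARSE:P4(v=4,ok=F), VALIDATE:P3(v=18,ok=F), TRANSFORM:P2(v=0,ok=F), EMIT:P1(v=0,ok=F)] out:-; in:P4
Tick 5: [PARSE:P5(v=15,ok=F), VALIDATE:P4(v=4,ok=T), TRANSFORM:P3(v=0,ok=F), EMIT:P2(v=0,ok=F)] out:P1(v=0); in:P5
Tick 6: [PARSE:-, VALIDATE:P5(v=15,ok=F), TRANSFORM:P4(v=20,ok=T), EMIT:P3(v=0,ok=F)] out:P2(v=0); in:-
Tick 7: [PARSE:-, VALIDATE:-, TRANSFORM:P5(v=0,ok=F), EMIT:P4(v=20,ok=T)] out:P3(v=0); in:-
Tick 8: [PARSE:-, VALIDATE:-, TRANSFORM:-, EMIT:P5(v=0,ok=F)] out:P4(v=20); in:-
Tick 9: [PARSE:-, VALIDATE:-, TRANSFORM:-, EMIT:-] out:P5(v=0); in:-
P1: arrives tick 1, valid=False (id=1, id%4=1), emit tick 5, final value 0

Answer: 5 0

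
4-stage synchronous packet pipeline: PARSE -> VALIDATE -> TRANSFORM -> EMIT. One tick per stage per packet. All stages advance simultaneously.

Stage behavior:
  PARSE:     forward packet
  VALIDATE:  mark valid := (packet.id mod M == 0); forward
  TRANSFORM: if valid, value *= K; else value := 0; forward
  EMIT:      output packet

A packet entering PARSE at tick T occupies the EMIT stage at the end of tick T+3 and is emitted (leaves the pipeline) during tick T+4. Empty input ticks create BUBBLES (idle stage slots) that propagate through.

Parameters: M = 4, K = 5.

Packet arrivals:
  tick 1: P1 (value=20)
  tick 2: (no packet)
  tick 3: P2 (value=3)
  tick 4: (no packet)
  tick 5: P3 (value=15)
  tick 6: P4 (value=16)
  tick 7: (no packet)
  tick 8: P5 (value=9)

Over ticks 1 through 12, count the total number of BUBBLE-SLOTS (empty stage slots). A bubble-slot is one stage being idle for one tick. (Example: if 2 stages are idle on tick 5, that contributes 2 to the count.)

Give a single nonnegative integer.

Answer: 28

Derivation:
Tick 1: [PARSE:P1(v=20,ok=F), VALIDATE:-, TRANSFORM:-, EMIT:-] out:-; bubbles=3
Tick 2: [PARSE:-, VALIDATE:P1(v=20,ok=F), TRANSFORM:-, EMIT:-] out:-; bubbles=3
Tick 3: [PARSE:P2(v=3,ok=F), VALIDATE:-, TRANSFORM:P1(v=0,ok=F), EMIT:-] out:-; bubbles=2
Tick 4: [PARSE:-, VALIDATE:P2(v=3,ok=F), TRANSFORM:-, EMIT:P1(v=0,ok=F)] out:-; bubbles=2
Tick 5: [PARSE:P3(v=15,ok=F), VALIDATE:-, TRANSFORM:P2(v=0,ok=F), EMIT:-] out:P1(v=0); bubbles=2
Tick 6: [PARSE:P4(v=16,ok=F), VALIDATE:P3(v=15,ok=F), TRANSFORM:-, EMIT:P2(v=0,ok=F)] out:-; bubbles=1
Tick 7: [PARSE:-, VALIDATE:P4(v=16,ok=T), TRANSFORM:P3(v=0,ok=F), EMIT:-] out:P2(v=0); bubbles=2
Tick 8: [PARSE:P5(v=9,ok=F), VALIDATE:-, TRANSFORM:P4(v=80,ok=T), EMIT:P3(v=0,ok=F)] out:-; bubbles=1
Tick 9: [PARSE:-, VALIDATE:P5(v=9,ok=F), TRANSFORM:-, EMIT:P4(v=80,ok=T)] out:P3(v=0); bubbles=2
Tick 10: [PARSE:-, VALIDATE:-, TRANSFORM:P5(v=0,ok=F), EMIT:-] out:P4(v=80); bubbles=3
Tick 11: [PARSE:-, VALIDATE:-, TRANSFORM:-, EMIT:P5(v=0,ok=F)] out:-; bubbles=3
Tick 12: [PARSE:-, VALIDATE:-, TRANSFORM:-, EMIT:-] out:P5(v=0); bubbles=4
Total bubble-slots: 28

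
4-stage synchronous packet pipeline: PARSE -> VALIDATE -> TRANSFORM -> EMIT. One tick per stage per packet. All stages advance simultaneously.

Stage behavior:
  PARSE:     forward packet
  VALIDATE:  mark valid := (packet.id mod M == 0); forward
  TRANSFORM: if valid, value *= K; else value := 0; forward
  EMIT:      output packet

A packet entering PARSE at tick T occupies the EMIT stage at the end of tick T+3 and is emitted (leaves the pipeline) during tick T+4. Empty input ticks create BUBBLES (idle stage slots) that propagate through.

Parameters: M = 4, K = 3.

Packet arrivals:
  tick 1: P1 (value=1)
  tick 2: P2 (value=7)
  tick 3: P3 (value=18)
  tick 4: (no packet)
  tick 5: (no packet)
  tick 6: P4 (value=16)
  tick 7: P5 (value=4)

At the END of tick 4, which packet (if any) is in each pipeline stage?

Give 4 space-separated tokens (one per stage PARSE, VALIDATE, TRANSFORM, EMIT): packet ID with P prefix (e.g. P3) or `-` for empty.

Answer: - P3 P2 P1

Derivation:
Tick 1: [PARSE:P1(v=1,ok=F), VALIDATE:-, TRANSFORM:-, EMIT:-] out:-; in:P1
Tick 2: [PARSE:P2(v=7,ok=F), VALIDATE:P1(v=1,ok=F), TRANSFORM:-, EMIT:-] out:-; in:P2
Tick 3: [PARSE:P3(v=18,ok=F), VALIDATE:P2(v=7,ok=F), TRANSFORM:P1(v=0,ok=F), EMIT:-] out:-; in:P3
Tick 4: [PARSE:-, VALIDATE:P3(v=18,ok=F), TRANSFORM:P2(v=0,ok=F), EMIT:P1(v=0,ok=F)] out:-; in:-
At end of tick 4: ['-', 'P3', 'P2', 'P1']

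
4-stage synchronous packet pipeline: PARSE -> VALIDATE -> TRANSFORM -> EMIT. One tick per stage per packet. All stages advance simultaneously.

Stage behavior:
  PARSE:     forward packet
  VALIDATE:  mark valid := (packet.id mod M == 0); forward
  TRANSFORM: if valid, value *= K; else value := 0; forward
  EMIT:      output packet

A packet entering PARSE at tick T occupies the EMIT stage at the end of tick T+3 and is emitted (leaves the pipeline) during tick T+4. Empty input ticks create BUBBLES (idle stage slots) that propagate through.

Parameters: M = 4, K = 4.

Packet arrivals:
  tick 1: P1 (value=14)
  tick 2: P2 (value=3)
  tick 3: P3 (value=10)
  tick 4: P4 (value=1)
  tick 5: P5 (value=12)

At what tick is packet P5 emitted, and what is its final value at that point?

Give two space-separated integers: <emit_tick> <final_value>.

Tick 1: [PARSE:P1(v=14,ok=F), VALIDATE:-, TRANSFORM:-, EMIT:-] out:-; in:P1
Tick 2: [PARSE:P2(v=3,ok=F), VALIDATE:P1(v=14,ok=F), TRANSFORM:-, EMIT:-] out:-; in:P2
Tick 3: [PARSE:P3(v=10,ok=F), VALIDATE:P2(v=3,ok=F), TRANSFORM:P1(v=0,ok=F), EMIT:-] out:-; in:P3
Tick 4: [PARSE:P4(v=1,ok=F), VALIDATE:P3(v=10,ok=F), TRANSFORM:P2(v=0,ok=F), EMIT:P1(v=0,ok=F)] out:-; in:P4
Tick 5: [PARSE:P5(v=12,ok=F), VALIDATE:P4(v=1,ok=T), TRANSFORM:P3(v=0,ok=F), EMIT:P2(v=0,ok=F)] out:P1(v=0); in:P5
Tick 6: [PARSE:-, VALIDATE:P5(v=12,ok=F), TRANSFORM:P4(v=4,ok=T), EMIT:P3(v=0,ok=F)] out:P2(v=0); in:-
Tick 7: [PARSE:-, VALIDATE:-, TRANSFORM:P5(v=0,ok=F), EMIT:P4(v=4,ok=T)] out:P3(v=0); in:-
Tick 8: [PARSE:-, VALIDATE:-, TRANSFORM:-, EMIT:P5(v=0,ok=F)] out:P4(v=4); in:-
Tick 9: [PARSE:-, VALIDATE:-, TRANSFORM:-, EMIT:-] out:P5(v=0); in:-
P5: arrives tick 5, valid=False (id=5, id%4=1), emit tick 9, final value 0

Answer: 9 0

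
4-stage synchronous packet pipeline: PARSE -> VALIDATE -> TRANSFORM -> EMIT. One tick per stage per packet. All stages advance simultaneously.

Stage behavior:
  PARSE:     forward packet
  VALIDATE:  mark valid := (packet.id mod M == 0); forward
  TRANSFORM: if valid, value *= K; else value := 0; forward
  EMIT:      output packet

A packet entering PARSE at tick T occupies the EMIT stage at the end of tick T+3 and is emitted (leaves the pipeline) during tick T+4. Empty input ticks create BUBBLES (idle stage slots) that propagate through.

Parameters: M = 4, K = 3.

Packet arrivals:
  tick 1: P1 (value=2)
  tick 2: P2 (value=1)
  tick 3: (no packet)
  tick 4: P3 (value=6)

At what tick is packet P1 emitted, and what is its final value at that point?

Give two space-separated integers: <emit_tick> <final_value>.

Tick 1: [PARSE:P1(v=2,ok=F), VALIDATE:-, TRANSFORM:-, EMIT:-] out:-; in:P1
Tick 2: [PARSE:P2(v=1,ok=F), VALIDATE:P1(v=2,ok=F), TRANSFORM:-, EMIT:-] out:-; in:P2
Tick 3: [PARSE:-, VALIDATE:P2(v=1,ok=F), TRANSFORM:P1(v=0,ok=F), EMIT:-] out:-; in:-
Tick 4: [PARSE:P3(v=6,ok=F), VALIDATE:-, TRANSFORM:P2(v=0,ok=F), EMIT:P1(v=0,ok=F)] out:-; in:P3
Tick 5: [PARSE:-, VALIDATE:P3(v=6,ok=F), TRANSFORM:-, EMIT:P2(v=0,ok=F)] out:P1(v=0); in:-
Tick 6: [PARSE:-, VALIDATE:-, TRANSFORM:P3(v=0,ok=F), EMIT:-] out:P2(v=0); in:-
Tick 7: [PARSE:-, VALIDATE:-, TRANSFORM:-, EMIT:P3(v=0,ok=F)] out:-; in:-
Tick 8: [PARSE:-, VALIDATE:-, TRANSFORM:-, EMIT:-] out:P3(v=0); in:-
P1: arrives tick 1, valid=False (id=1, id%4=1), emit tick 5, final value 0

Answer: 5 0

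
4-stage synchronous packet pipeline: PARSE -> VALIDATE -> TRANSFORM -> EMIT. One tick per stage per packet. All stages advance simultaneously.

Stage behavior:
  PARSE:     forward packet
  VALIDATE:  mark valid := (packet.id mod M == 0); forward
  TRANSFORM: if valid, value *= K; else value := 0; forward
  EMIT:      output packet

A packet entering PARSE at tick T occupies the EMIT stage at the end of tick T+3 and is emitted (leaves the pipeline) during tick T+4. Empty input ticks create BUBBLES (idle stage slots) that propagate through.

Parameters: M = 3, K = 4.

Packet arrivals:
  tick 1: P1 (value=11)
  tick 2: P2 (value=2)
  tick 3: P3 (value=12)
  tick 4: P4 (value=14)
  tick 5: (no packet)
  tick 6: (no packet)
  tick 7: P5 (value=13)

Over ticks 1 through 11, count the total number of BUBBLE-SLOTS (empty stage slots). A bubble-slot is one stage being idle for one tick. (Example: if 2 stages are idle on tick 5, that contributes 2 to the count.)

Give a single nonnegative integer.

Answer: 24

Derivation:
Tick 1: [PARSE:P1(v=11,ok=F), VALIDATE:-, TRANSFORM:-, EMIT:-] out:-; bubbles=3
Tick 2: [PARSE:P2(v=2,ok=F), VALIDATE:P1(v=11,ok=F), TRANSFORM:-, EMIT:-] out:-; bubbles=2
Tick 3: [PARSE:P3(v=12,ok=F), VALIDATE:P2(v=2,ok=F), TRANSFORM:P1(v=0,ok=F), EMIT:-] out:-; bubbles=1
Tick 4: [PARSE:P4(v=14,ok=F), VALIDATE:P3(v=12,ok=T), TRANSFORM:P2(v=0,ok=F), EMIT:P1(v=0,ok=F)] out:-; bubbles=0
Tick 5: [PARSE:-, VALIDATE:P4(v=14,ok=F), TRANSFORM:P3(v=48,ok=T), EMIT:P2(v=0,ok=F)] out:P1(v=0); bubbles=1
Tick 6: [PARSE:-, VALIDATE:-, TRANSFORM:P4(v=0,ok=F), EMIT:P3(v=48,ok=T)] out:P2(v=0); bubbles=2
Tick 7: [PARSE:P5(v=13,ok=F), VALIDATE:-, TRANSFORM:-, EMIT:P4(v=0,ok=F)] out:P3(v=48); bubbles=2
Tick 8: [PARSE:-, VALIDATE:P5(v=13,ok=F), TRANSFORM:-, EMIT:-] out:P4(v=0); bubbles=3
Tick 9: [PARSE:-, VALIDATE:-, TRANSFORM:P5(v=0,ok=F), EMIT:-] out:-; bubbles=3
Tick 10: [PARSE:-, VALIDATE:-, TRANSFORM:-, EMIT:P5(v=0,ok=F)] out:-; bubbles=3
Tick 11: [PARSE:-, VALIDATE:-, TRANSFORM:-, EMIT:-] out:P5(v=0); bubbles=4
Total bubble-slots: 24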